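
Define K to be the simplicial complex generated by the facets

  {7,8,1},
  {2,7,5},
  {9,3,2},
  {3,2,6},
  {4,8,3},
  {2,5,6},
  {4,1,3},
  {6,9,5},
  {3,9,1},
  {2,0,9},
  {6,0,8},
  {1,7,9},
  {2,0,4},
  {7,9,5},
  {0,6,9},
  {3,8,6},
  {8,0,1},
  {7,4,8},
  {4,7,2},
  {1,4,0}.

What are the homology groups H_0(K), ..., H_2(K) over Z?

H_0 ≅ Z,  H_1 ≅ Z ⊕ Z/2Z,  H_2 = 0.

We work with the vertex ordering 0 < 1 < 2 < 3 < 4 < 5 < 6 < 7 < 8 < 9. The simplices of K, each written with vertices in increasing order, are:

  0-simplices (10): [0], [1], [2], [3], [4], [5], [6], [7], [8], [9]
  1-simplices (30): (30 of them)
  2-simplices (20): (20 of them)

so the chain groups are C_0 ≅ Z^10, C_1 ≅ Z^30, C_2 ≅ Z^20.

Boundary ∂_1: C_1 → C_0 sends each edge [p,q] (with p < q) to q − p.
This gives a 10×30 integer matrix of rank 9; reducing to Smith normal form yields diagonal entries (1,1,1,1,1,1,1,1,1).

The boundary map ∂_2: C_2 → C_1 sends each 2-simplex [p,q,r] to [q,r] − [p,r] + [p,q]. For instance
  ∂[2,3,6] = [3,6] − [2,6] + [2,3],
  ∂[3,4,8] = [4,8] − [3,8] + [3,4].
As a 30×20 matrix over Z this has rank 20, with invariant factors (1,1,1,1,1,1,1,1,1,1,1,1,1,1,1,1,1,1,1,2).

Reading off H_k = ker ∂_k / im ∂_{k+1}:

  H_0: rank C_0 − rank ∂_1 = 10 − 9 = 1, and the invariant factors of ∂_1 are all 1, so H_0 ≅ Z.
  H_1: rank ker ∂_1 − rank ∂_2 = (30 − 9) − 20 = 1, and ∂_2 has invariant factor 2 > 1, so H_1 ≅ Z ⊕ Z/2Z.
  H_2: rank ker ∂_2 − rank ∂_3 = (20 − 20) − 0 = 0, and there is no ∂_3, so H_2 ≅ 0.

As a check, the Euler characteristic is 10 − 30 + 20 = 0, which agrees with 1 − 1 + 0 = 0.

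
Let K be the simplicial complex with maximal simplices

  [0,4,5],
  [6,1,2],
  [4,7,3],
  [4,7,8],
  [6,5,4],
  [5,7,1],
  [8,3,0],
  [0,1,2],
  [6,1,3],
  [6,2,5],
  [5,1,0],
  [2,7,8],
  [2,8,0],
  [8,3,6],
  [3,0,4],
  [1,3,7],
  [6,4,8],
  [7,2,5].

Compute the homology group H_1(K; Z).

K has 9 vertices, 27 edges, 18 triangles.
rank ∂_1 = 8, rank ∂_2 = 18 ⇒ b_1 = 27 − 8 − 18 = 1; ∂_2 has invariant factor(s) [2] giving torsion. So H_1 ≅ Z ⊕ Z/2Z.

H_1 ≅ Z ⊕ Z/2Z.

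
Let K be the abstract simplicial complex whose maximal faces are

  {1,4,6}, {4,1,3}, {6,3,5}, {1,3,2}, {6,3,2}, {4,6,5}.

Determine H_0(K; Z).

H_0 ≅ Z.

Order the vertices as 1 < 2 < 3 < 4 < 5 < 6. Listing each simplex with vertices in this order, K has dimension 2 with simplices:

  0-simplices (6): [1], [2], [3], [4], [5], [6]
  1-simplices (12): [1,2], [1,3], [1,4], [1,6], [2,3], [2,6], [3,4], [3,5], [3,6], [4,5], [4,6], [5,6]
  2-simplices (6): [1,2,3], [1,3,4], [1,4,6], [2,3,6], [3,5,6], [4,5,6]

so the chain groups are C_0 ≅ Z^6, C_1 ≅ Z^12, C_2 ≅ Z^6.

Boundary ∂_1: C_1 → C_0 is given by ∂[p,q] = [q] − [p]. For instance
  ∂[1,6] = [6] − [1].
As a 6×12 matrix over Z this has rank 5, with invariant factors (1,1,1,1,1).

The boundary map ∂_2: C_2 → C_1 sends each 2-simplex [p,q,r] to [q,r] − [p,r] + [p,q]. For instance
  ∂[2,3,6] = [3,6] − [2,6] + [2,3],
  ∂[4,5,6] = [5,6] − [4,6] + [4,5].
As a 12×6 matrix over Z this has rank 6, with invariant factors (1,1,1,1,1,1).

Computing H_k = (kernel of ∂_k) / (image of ∂_{k+1}):

  H_0: rank C_0 − rank ∂_1 = 6 − 5 = 1, and the invariant factors of ∂_1 are all 1, so H_0 = Z.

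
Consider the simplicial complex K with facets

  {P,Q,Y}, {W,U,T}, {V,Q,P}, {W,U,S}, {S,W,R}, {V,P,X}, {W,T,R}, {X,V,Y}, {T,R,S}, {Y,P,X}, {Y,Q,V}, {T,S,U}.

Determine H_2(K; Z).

Take the total order P < Q < R < S < T < U < V < W < X < Y on the vertex set. Then K (dimension 2) consists of the simplices:

  0-simplices (10): P, Q, R, S, T, U, V, W, X, Y
  1-simplices (18): PQ, PV, PX, PY, QV, QY, RS, RT, RW, ST, SU, SW, TU, TW, UW, VX, VY, XY
  2-simplices (12): PQV, PQY, PVX, PXY, QVY, RST, RSW, RTW, STU, SUW, TUW, VXY

giving chain groups C_0 ≅ Z^10, C_1 ≅ Z^18, C_2 ≅ Z^12.

The boundary map ∂_1: C_1 → C_0 maps an edge to its endpoints' difference, ∂[p,q] = q − p. For instance
  ∂SW = W − S.
The 10×18 boundary matrix has rank 8 and Smith normal form diag(1,1,1,1,1,1,1,1).

∂_2: C_2 → C_1 acts by ∂[p,q,r] = [q,r] − [p,r] + [p,q]. For instance
  ∂VXY = XY − VY + VX,
  ∂QVY = VY − QY + QV.
The resulting 18×12 matrix has rank 10, and its Smith normal form has invariant factors (1,1,1,1,1,1,1,1,1,1).

Computing H_k = (kernel of ∂_k) / (image of ∂_{k+1}):

  H_2: rank ker ∂_2 − rank ∂_3 = (12 − 10) − 0 = 2, and there is no ∂_3, so H_2 ≅ Z^2.

H_2 ≅ Z^2.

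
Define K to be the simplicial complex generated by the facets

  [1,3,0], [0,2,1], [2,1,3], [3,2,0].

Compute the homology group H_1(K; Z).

H_1 ≅ 0.

We work with the vertex ordering 0 < 1 < 2 < 3. The simplices of K, each written with vertices in increasing order, are:

  0-simplices (4): [0], [1], [2], [3]
  1-simplices (6): [0,1], [0,2], [0,3], [1,2], [1,3], [2,3]
  2-simplices (4): [0,1,2], [0,1,3], [0,2,3], [1,2,3]

so the chain groups are C_0 ≅ Z^4, C_1 ≅ Z^6, C_2 ≅ Z^4.

∂_1: C_1 → C_0 sends each edge [p,q] (with p < q) to q − p. For instance
  ∂[0,3] = [3] − [0].
The resulting 4×6 matrix has rank 3, and its Smith normal form has invariant factors (1,1,1).

Boundary ∂_2: C_2 → C_1 sends each 2-simplex [p,q,r] to [q,r] − [p,r] + [p,q]. For instance
  ∂[0,1,3] = [1,3] − [0,3] + [0,1],
  ∂[0,2,3] = [2,3] − [0,3] + [0,2].
The 6×4 boundary matrix has rank 3 and Smith normal form diag(1,1,1).

Reading off H_k = ker ∂_k / im ∂_{k+1}:

  H_1: rank ker ∂_1 − rank ∂_2 = (6 − 3) − 3 = 0, and the invariant factors of ∂_2 are all 1, so H_1 ≅ 0.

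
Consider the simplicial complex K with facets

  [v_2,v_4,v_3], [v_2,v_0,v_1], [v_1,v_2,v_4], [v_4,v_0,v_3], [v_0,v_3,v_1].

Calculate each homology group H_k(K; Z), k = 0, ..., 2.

H_0 ≅ Z,  H_1 ≅ Z,  H_2 = 0.

Take the total order v_0 < v_1 < v_2 < v_3 < v_4 on the vertex set. Then K (dimension 2) consists of the simplices:

  0-simplices (5): [v_0], [v_1], [v_2], [v_3], [v_4]
  1-simplices (10): [v_0,v_1], [v_0,v_2], [v_0,v_3], [v_0,v_4], [v_1,v_2], [v_1,v_3], [v_1,v_4], [v_2,v_3], [v_2,v_4], [v_3,v_4]
  2-simplices (5): [v_0,v_1,v_2], [v_0,v_1,v_3], [v_0,v_3,v_4], [v_1,v_2,v_4], [v_2,v_3,v_4]

giving chain groups C_0 ≅ Z^5, C_1 ≅ Z^10, C_2 ≅ Z^5.

The boundary map ∂_1: C_1 → C_0 maps an edge to its endpoints' difference, ∂[p,q] = q − p. For instance
  ∂[v_0,v_3] = [v_3] − [v_0].
As a 5×10 matrix over Z this has rank 4, with invariant factors (1,1,1,1).

The boundary map ∂_2: C_2 → C_1 acts by ∂[p,q,r] = [q,r] − [p,r] + [p,q]. For instance
  ∂[v_0,v_1,v_3] = [v_1,v_3] − [v_0,v_3] + [v_0,v_1],
  ∂[v_0,v_3,v_4] = [v_3,v_4] − [v_0,v_4] + [v_0,v_3].
The 10×5 boundary matrix has rank 5 and Smith normal form diag(1,1,1,1,1).

Reading off H_k = ker ∂_k / im ∂_{k+1}:

  H_0: rank C_0 − rank ∂_1 = 5 − 4 = 1, and the invariant factors of ∂_1 are all 1, so H_0 ≅ Z.
  H_1: rank ker ∂_1 − rank ∂_2 = (10 − 4) − 5 = 1, and the invariant factors of ∂_2 are all 1, so H_1 ≅ Z.
  H_2: rank ker ∂_2 − rank ∂_3 = (5 − 5) − 0 = 0, and there is no ∂_3, so H_2 ≅ 0.

As a check, the Euler characteristic is 5 − 10 + 5 = 0, which agrees with 1 − 1 + 0 = 0.
(K is a triangulation of the Möbius band.)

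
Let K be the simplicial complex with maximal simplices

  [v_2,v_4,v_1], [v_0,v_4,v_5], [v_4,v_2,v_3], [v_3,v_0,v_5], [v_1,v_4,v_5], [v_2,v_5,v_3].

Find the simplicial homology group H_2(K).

H_2 = 0.

Take the total order v_0 < v_1 < v_2 < v_3 < v_4 < v_5 on the vertex set. Then K (dimension 2) consists of the simplices:

  0-simplices (6): [v_0], [v_1], [v_2], [v_3], [v_4], [v_5]
  1-simplices (12): [v_0,v_3], [v_0,v_4], [v_0,v_5], [v_1,v_2], [v_1,v_4], [v_1,v_5], [v_2,v_3], [v_2,v_4], [v_2,v_5], [v_3,v_4], [v_3,v_5], [v_4,v_5]
  2-simplices (6): [v_0,v_3,v_5], [v_0,v_4,v_5], [v_1,v_2,v_4], [v_1,v_4,v_5], [v_2,v_3,v_4], [v_2,v_3,v_5]

giving chain groups C_0 ≅ Z^6, C_1 ≅ Z^12, C_2 ≅ Z^6.

Boundary ∂_1: C_1 → C_0 maps an edge to its endpoints' difference, ∂[p,q] = q − p. For instance
  ∂[v_4,v_5] = [v_5] − [v_4].
As a 6×12 matrix over Z this has rank 5, with invariant factors (1,1,1,1,1).

∂_2: C_2 → C_1 acts by ∂[p,q,r] = [q,r] − [p,r] + [p,q]. For instance
  ∂[v_1,v_2,v_4] = [v_2,v_4] − [v_1,v_4] + [v_1,v_2],
  ∂[v_1,v_4,v_5] = [v_4,v_5] − [v_1,v_5] + [v_1,v_4].
This gives a 12×6 integer matrix of rank 6; reducing to Smith normal form yields diagonal entries (1,1,1,1,1,1).

Now H_k = ker ∂_k / im ∂_{k+1}, so:

  H_2: rank ker ∂_2 − rank ∂_3 = (6 − 6) − 0 = 0, and there is no ∂_3, so H_2 = 0.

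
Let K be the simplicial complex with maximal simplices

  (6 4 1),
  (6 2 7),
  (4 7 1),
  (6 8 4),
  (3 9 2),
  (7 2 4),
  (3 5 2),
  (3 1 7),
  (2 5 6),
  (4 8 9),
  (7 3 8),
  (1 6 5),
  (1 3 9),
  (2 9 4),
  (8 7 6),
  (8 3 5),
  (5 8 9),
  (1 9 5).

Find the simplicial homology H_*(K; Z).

H_0 ≅ Z,  H_1 ≅ Z × Z/2,  H_2 = 0.

Fix the vertex order 1 < 2 < 3 < 4 < 5 < 6 < 7 < 8 < 9 and write every simplex with vertices in increasing order. Then dim K = 2 and the simplices of K are:

  0-simplices (9): [1], [2], [3], [4], [5], [6], [7], [8], [9]
  1-simplices (27): (27 of them)
  2-simplices (18): [1,3,7], [1,3,9], [1,4,6], [1,4,7], [1,5,6], [1,5,9], [2,3,5], [2,3,9], [2,4,7], [2,4,9], [2,5,6], [2,6,7], [3,5,8], [3,7,8], [4,6,8], [4,8,9], [5,8,9], [6,7,8]

Hence C_0 ≅ Z^9, C_1 ≅ Z^27, C_2 ≅ Z^18.

∂_1: C_1 → C_0 sends each edge [p,q] (with p < q) to q − p.
The resulting 9×27 matrix has rank 8, and its Smith normal form has invariant factors (1,1,1,1,1,1,1,1).

∂_2: C_2 → C_1 sends each 2-simplex [p,q,r] to [q,r] − [p,r] + [p,q]. For instance
  ∂[2,3,5] = [3,5] − [2,5] + [2,3],
  ∂[1,5,9] = [5,9] − [1,9] + [1,5].
The 27×18 boundary matrix has rank 18 and Smith normal form diag(1,1,1,1,1,1,1,1,1,1,1,1,1,1,1,1,1,2).

Now H_k = ker ∂_k / im ∂_{k+1}, so:

  H_0: rank C_0 − rank ∂_1 = 9 − 8 = 1, and the invariant factors of ∂_1 are all 1, so H_0 ≅ Z.
  H_1: rank ker ∂_1 − rank ∂_2 = (27 − 8) − 18 = 1, and ∂_2 has invariant factor 2 > 1, so H_1 ≅ Z × Z/2.
  H_2: rank ker ∂_2 − rank ∂_3 = (18 − 18) − 0 = 0, and there is no ∂_3, so H_2 ≅ 0.

(K is a triangulation of the Klein bottle.)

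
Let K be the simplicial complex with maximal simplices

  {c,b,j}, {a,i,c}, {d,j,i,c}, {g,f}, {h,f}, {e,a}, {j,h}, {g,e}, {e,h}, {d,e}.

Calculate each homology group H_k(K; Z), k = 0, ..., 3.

H_0 ≅ Z,  H_1 ≅ Z^3,  H_2 = 0,  H_3 = 0.

We work with the vertex ordering a < b < c < d < e < f < g < h < i < j. The simplices of K, each written with vertices in increasing order, are:

  0-simplices (10): a, b, c, d, e, f, g, h, i, j
  1-simplices (17): ac, ae, ai, bc, bj, cd, ci, cj, de, di, dj, eg, eh, fg, fh, hj, ij
  2-simplices (6): aci, bcj, cdi, cdj, cij, dij
  3-simplices (1): cdij

Hence C_0 ≅ Z^10, C_1 ≅ Z^17, C_2 ≅ Z^6, C_3 ≅ Z^1.

∂_1: C_1 → C_0 is given by ∂[p,q] = [q] − [p]. For instance
  ∂de = e − d.
As a 10×17 matrix over Z this has rank 9, with invariant factors (1,1,1,1,1,1,1,1,1).

Boundary ∂_2: C_2 → C_1 sends each 2-simplex [p,q,r] to [q,r] − [p,r] + [p,q]. For instance
  ∂cij = ij − cj + ci,
  ∂aci = ci − ai + ac.
The resulting 17×6 matrix has rank 5, and its Smith normal form has invariant factors (1,1,1,1,1).

Boundary ∂_3: C_3 → C_2 sends each 3-simplex σ to the alternating sum Σ_i (−1)^i (σ with its i-th vertex removed). For instance
  ∂cdij = dij − cij + cdj − cdi.
The resulting 6×1 matrix has rank 1, and its Smith normal form has invariant factors (1).

Reading off H_k = ker ∂_k / im ∂_{k+1}:

  H_0: rank C_0 − rank ∂_1 = 10 − 9 = 1, and the invariant factors of ∂_1 are all 1, so H_0 ≅ Z.
  H_1: rank ker ∂_1 − rank ∂_2 = (17 − 9) − 5 = 3, and the invariant factors of ∂_2 are all 1, so H_1 ≅ Z^3.
  H_2: rank ker ∂_2 − rank ∂_3 = (6 − 5) − 1 = 0, and the invariant factors of ∂_3 are all 1, so H_2 ≅ 0.
  H_3: rank ker ∂_3 − rank ∂_4 = (1 − 1) − 0 = 0, and there is no ∂_4, so H_3 ≅ 0.

As a check, the Euler characteristic is 10 − 17 + 6 − 1 = -2, which agrees with 1 − 3 + 0 − 0 = -2.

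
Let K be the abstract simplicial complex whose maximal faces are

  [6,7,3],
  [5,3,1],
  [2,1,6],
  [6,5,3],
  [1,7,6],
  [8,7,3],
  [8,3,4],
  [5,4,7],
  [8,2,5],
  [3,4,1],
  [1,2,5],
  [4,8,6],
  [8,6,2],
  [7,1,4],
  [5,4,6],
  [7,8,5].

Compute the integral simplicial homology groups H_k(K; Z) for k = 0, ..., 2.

We work with the vertex ordering 1 < 2 < 3 < 4 < 5 < 6 < 7 < 8. The simplices of K, each written with vertices in increasing order, are:

  0-simplices (8): [1], [2], [3], [4], [5], [6], [7], [8]
  1-simplices (24): (24 of them)
  2-simplices (16): [1,2,5], [1,2,6], [1,3,4], [1,3,5], [1,4,7], [1,6,7], [2,5,8], [2,6,8], [3,4,8], [3,5,6], [3,6,7], [3,7,8], [4,5,6], [4,5,7], [4,6,8], [5,7,8]

Hence C_0 ≅ Z^8, C_1 ≅ Z^24, C_2 ≅ Z^16.

Boundary ∂_1: C_1 → C_0 sends each edge [p,q] (with p < q) to q − p.
As a 8×24 matrix over Z this has rank 7, with invariant factors (1,1,1,1,1,1,1).

The boundary map ∂_2: C_2 → C_1 acts by ∂[p,q,r] = [q,r] − [p,r] + [p,q]. For instance
  ∂[1,2,5] = [2,5] − [1,5] + [1,2],
  ∂[1,6,7] = [6,7] − [1,7] + [1,6].
As a 24×16 matrix over Z this has rank 15, with invariant factors (1,1,1,1,1,1,1,1,1,1,1,1,1,1,1).

Now H_k = ker ∂_k / im ∂_{k+1}, so:

  H_0: rank C_0 − rank ∂_1 = 8 − 7 = 1, and the invariant factors of ∂_1 are all 1, so H_0 = Z.
  H_1: rank ker ∂_1 − rank ∂_2 = (24 − 7) − 15 = 2, and the invariant factors of ∂_2 are all 1, so H_1 = Z^2.
  H_2: rank ker ∂_2 − rank ∂_3 = (16 − 15) − 0 = 1, and there is no ∂_3, so H_2 = Z.

(K is a triangulation of the torus T^2.)

H_0 = Z,  H_1 = Z^2,  H_2 = Z.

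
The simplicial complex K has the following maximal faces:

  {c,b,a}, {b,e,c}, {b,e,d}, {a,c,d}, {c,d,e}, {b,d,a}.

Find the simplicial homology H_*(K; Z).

H_0 ≅ Z,  H_1 = 0,  H_2 ≅ Z.

K has 5 vertices, 9 edges, 6 triangles.
rank ∂_0 = 0, rank ∂_1 = 4 ⇒ b_0 = 5 − 0 − 4 = 1; all invariant factors of ∂_1 are 1 so no torsion. So H_0 ≅ Z.
rank ∂_1 = 4, rank ∂_2 = 5 ⇒ b_1 = 9 − 4 − 5 = 0; all invariant factors of ∂_2 are 1 so no torsion. So H_1 ≅ 0.
rank ∂_2 = 5, rank ∂_3 = 0 ⇒ b_2 = 6 − 5 − 0 = 1. So H_2 ≅ Z.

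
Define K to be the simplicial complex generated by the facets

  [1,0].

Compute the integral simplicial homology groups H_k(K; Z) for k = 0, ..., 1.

K has 2 vertices, 1 edge.
rank ∂_0 = 0, rank ∂_1 = 1 ⇒ b_0 = 2 − 0 − 1 = 1; all invariant factors of ∂_1 are 1 so no torsion. So H_0 ≅ Z.
rank ∂_1 = 1, rank ∂_2 = 0 ⇒ b_1 = 1 − 1 − 0 = 0. So H_1 ≅ 0.

H_0 = Z,  H_1 = 0.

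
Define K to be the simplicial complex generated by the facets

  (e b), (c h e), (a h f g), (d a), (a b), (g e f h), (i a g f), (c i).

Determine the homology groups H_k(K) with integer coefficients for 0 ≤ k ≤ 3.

We work with the vertex ordering a < b < c < d < e < f < g < h < i. The simplices of K, each written with vertices in increasing order, are:

  0-simplices (9): a, b, c, d, e, f, g, h, i
  1-simplices (18): ab, ad, af, ag, ah, ai, be, ce, ch, ci, ef, eg, eh, fg, fh, fi, gh, gi
  2-simplices (11): afg, afh, afi, agh, agi, ceh, efg, efh, egh, fgh, fgi
  3-simplices (3): afgh, afgi, efgh

giving chain groups C_0 ≅ Z^9, C_1 ≅ Z^18, C_2 ≅ Z^11, C_3 ≅ Z^3.

Boundary ∂_1: C_1 → C_0 maps an edge to its endpoints' difference, ∂[p,q] = q − p. For instance
  ∂af = f − a.
The resulting 9×18 matrix has rank 8, and its Smith normal form has invariant factors (1,1,1,1,1,1,1,1).

∂_2: C_2 → C_1 maps a triangle to the signed sum of its edges. For instance
  ∂agh = gh − ah + ag,
  ∂efh = fh − eh + ef.
This gives a 18×11 integer matrix of rank 8; reducing to Smith normal form yields diagonal entries (1,1,1,1,1,1,1,1).

The boundary map ∂_3: C_3 → C_2 sends each 3-simplex σ to the alternating sum Σ_i (−1)^i (σ with its i-th vertex removed). For instance
  ∂efgh = fgh − egh + efh − efg,
  ∂afgi = fgi − agi + afi − afg.
This gives a 11×3 integer matrix of rank 3; reducing to Smith normal form yields diagonal entries (1,1,1).

Now H_k = ker ∂_k / im ∂_{k+1}, so:

  H_0: rank C_0 − rank ∂_1 = 9 − 8 = 1, and the invariant factors of ∂_1 are all 1, so H_0 ≅ Z.
  H_1: rank ker ∂_1 − rank ∂_2 = (18 − 8) − 8 = 2, and the invariant factors of ∂_2 are all 1, so H_1 ≅ Z^2.
  H_2: rank ker ∂_2 − rank ∂_3 = (11 − 8) − 3 = 0, and the invariant factors of ∂_3 are all 1, so H_2 ≅ 0.
  H_3: rank ker ∂_3 − rank ∂_4 = (3 − 3) − 0 = 0, and there is no ∂_4, so H_3 ≅ 0.

H_0 = Z,  H_1 = Z^2,  H_2 = 0,  H_3 = 0.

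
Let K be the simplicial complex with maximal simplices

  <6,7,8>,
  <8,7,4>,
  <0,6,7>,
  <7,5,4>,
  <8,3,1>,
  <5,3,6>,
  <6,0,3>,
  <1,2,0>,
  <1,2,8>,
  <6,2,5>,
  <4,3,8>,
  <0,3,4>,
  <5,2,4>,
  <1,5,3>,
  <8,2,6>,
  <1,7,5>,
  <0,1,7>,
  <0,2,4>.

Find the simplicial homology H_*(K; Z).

Order the vertices as 0 < 1 < 2 < 3 < 4 < 5 < 6 < 7 < 8. Listing each simplex with vertices in this order, K has dimension 2 with simplices:

  0-simplices (9): [0], [1], [2], [3], [4], [5], [6], [7], [8]
  1-simplices (27): (27 of them)
  2-simplices (18): [0,1,2], [0,1,7], [0,2,4], [0,3,4], [0,3,6], [0,6,7], [1,2,8], [1,3,5], [1,3,8], [1,5,7], [2,4,5], [2,5,6], [2,6,8], [3,4,8], [3,5,6], [4,5,7], [4,7,8], [6,7,8]

giving chain groups C_0 ≅ Z^9, C_1 ≅ Z^27, C_2 ≅ Z^18.

The boundary map ∂_1: C_1 → C_0 sends each edge [p,q] (with p < q) to q − p.
This gives a 9×27 integer matrix of rank 8; reducing to Smith normal form yields diagonal entries (1,1,1,1,1,1,1,1).

The boundary map ∂_2: C_2 → C_1 maps a triangle to the signed sum of its edges. For instance
  ∂[0,3,4] = [3,4] − [0,4] + [0,3],
  ∂[4,7,8] = [7,8] − [4,8] + [4,7].
The 27×18 boundary matrix has rank 17 and Smith normal form diag(1,1,1,1,1,1,1,1,1,1,1,1,1,1,1,1,1).

From H_k ≅ ker(∂_k) / im(∂_{k+1}) we obtain:

  H_0: rank C_0 − rank ∂_1 = 9 − 8 = 1, and the invariant factors of ∂_1 are all 1, so H_0 = Z.
  H_1: rank ker ∂_1 − rank ∂_2 = (27 − 8) − 17 = 2, and the invariant factors of ∂_2 are all 1, so H_1 = Z^2.
  H_2: rank ker ∂_2 − rank ∂_3 = (18 − 17) − 0 = 1, and there is no ∂_3, so H_2 = Z.

As a check, the Euler characteristic is 9 − 27 + 18 = 0, which agrees with 1 − 2 + 1 = 0.

H_0 = Z,  H_1 = Z^2,  H_2 = Z.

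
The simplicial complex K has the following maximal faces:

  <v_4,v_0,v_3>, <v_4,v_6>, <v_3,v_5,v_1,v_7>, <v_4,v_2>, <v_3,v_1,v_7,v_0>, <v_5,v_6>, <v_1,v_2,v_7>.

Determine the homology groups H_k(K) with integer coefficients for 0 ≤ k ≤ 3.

We work with the vertex ordering v_0 < v_1 < v_2 < v_3 < v_4 < v_5 < v_6 < v_7. The simplices of K, each written with vertices in increasing order, are:

  0-simplices (8): [v_0], [v_1], [v_2], [v_3], [v_4], [v_5], [v_6], [v_7]
  1-simplices (16): (16 of them)
  2-simplices (9): [v_0,v_1,v_3], [v_0,v_1,v_7], [v_0,v_3,v_4], [v_0,v_3,v_7], [v_1,v_2,v_7], [v_1,v_3,v_5], [v_1,v_3,v_7], [v_1,v_5,v_7], [v_3,v_5,v_7]
  3-simplices (2): [v_0,v_1,v_3,v_7], [v_1,v_3,v_5,v_7]

so the chain groups are C_0 ≅ Z^8, C_1 ≅ Z^16, C_2 ≅ Z^9, C_3 ≅ Z^2.

∂_1: C_1 → C_0 maps an edge to its endpoints' difference, ∂[p,q] = q − p. For instance
  ∂[v_3,v_7] = [v_7] − [v_3].
This gives a 8×16 integer matrix of rank 7; reducing to Smith normal form yields diagonal entries (1,1,1,1,1,1,1).

∂_2: C_2 → C_1 maps a triangle to the signed sum of its edges. For instance
  ∂[v_1,v_3,v_7] = [v_3,v_7] − [v_1,v_7] + [v_1,v_3],
  ∂[v_0,v_1,v_3] = [v_1,v_3] − [v_0,v_3] + [v_0,v_1].
The resulting 16×9 matrix has rank 7, and its Smith normal form has invariant factors (1,1,1,1,1,1,1).

Boundary ∂_3: C_3 → C_2 sends each 3-simplex σ to the alternating sum Σ_i (−1)^i (σ with its i-th vertex removed). For instance
  ∂[v_0,v_1,v_3,v_7] = [v_1,v_3,v_7] − [v_0,v_3,v_7] + [v_0,v_1,v_7] − [v_0,v_1,v_3],
  ∂[v_1,v_3,v_5,v_7] = [v_3,v_5,v_7] − [v_1,v_5,v_7] + [v_1,v_3,v_7] − [v_1,v_3,v_5].
The 9×2 boundary matrix has rank 2 and Smith normal form diag(1,1).

Computing H_k = (kernel of ∂_k) / (image of ∂_{k+1}):

  H_0: rank C_0 − rank ∂_1 = 8 − 7 = 1, and the invariant factors of ∂_1 are all 1, so H_0 ≅ Z.
  H_1: rank ker ∂_1 − rank ∂_2 = (16 − 7) − 7 = 2, and the invariant factors of ∂_2 are all 1, so H_1 ≅ Z^2.
  H_2: rank ker ∂_2 − rank ∂_3 = (9 − 7) − 2 = 0, and the invariant factors of ∂_3 are all 1, so H_2 ≅ 0.
  H_3: rank ker ∂_3 − rank ∂_4 = (2 − 2) − 0 = 0, and there is no ∂_4, so H_3 ≅ 0.

H_0 = Z,  H_1 = Z^2,  H_2 = 0,  H_3 = 0.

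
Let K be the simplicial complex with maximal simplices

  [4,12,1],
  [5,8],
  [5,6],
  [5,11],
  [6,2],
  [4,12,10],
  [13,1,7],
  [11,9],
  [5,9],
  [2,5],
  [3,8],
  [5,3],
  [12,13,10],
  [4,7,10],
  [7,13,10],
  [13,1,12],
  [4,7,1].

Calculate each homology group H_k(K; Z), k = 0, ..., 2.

H_0 = Z^2,  H_1 = Z^3,  H_2 = Z.

Take the total order 1 < 2 < 3 < 4 < 5 < 6 < 7 < 8 < 9 < 10 < 11 < 12 < 13 on the vertex set. Then K (dimension 2) consists of the simplices:

  0-simplices (13): [1], [2], [3], [4], [5], [6], [7], [8], [9], [10], [11], [12], [13]
  1-simplices (21): [1,4], [1,7], [1,12], [1,13], [2,5], [2,6], [3,5], [3,8], [4,7], [4,10], [4,12], [5,6], [5,8], [5,9], [5,11], [7,10], [7,13], [9,11], [10,12], [10,13], [12,13]
  2-simplices (8): [1,4,7], [1,4,12], [1,7,13], [1,12,13], [4,7,10], [4,10,12], [7,10,13], [10,12,13]

giving chain groups C_0 ≅ Z^13, C_1 ≅ Z^21, C_2 ≅ Z^8.

∂_1: C_1 → C_0 is given by ∂[p,q] = [q] − [p].
This gives a 13×21 integer matrix of rank 11; reducing to Smith normal form yields diagonal entries (1,1,1,1,1,1,1,1,1,1,1).

The boundary map ∂_2: C_2 → C_1 acts by ∂[p,q,r] = [q,r] − [p,r] + [p,q]. For instance
  ∂[1,7,13] = [7,13] − [1,13] + [1,7],
  ∂[4,7,10] = [7,10] − [4,10] + [4,7].
The resulting 21×8 matrix has rank 7, and its Smith normal form has invariant factors (1,1,1,1,1,1,1).

Computing H_k = (kernel of ∂_k) / (image of ∂_{k+1}):

  H_0: rank C_0 − rank ∂_1 = 13 − 11 = 2, and the invariant factors of ∂_1 are all 1, so H_0 = Z^2.
  H_1: rank ker ∂_1 − rank ∂_2 = (21 − 11) − 7 = 3, and the invariant factors of ∂_2 are all 1, so H_1 = Z^3.
  H_2: rank ker ∂_2 − rank ∂_3 = (8 − 7) − 0 = 1, and there is no ∂_3, so H_2 = Z.

(K is a triangulation of the disjoint union of a wedge of 3 circles and the 2-sphere S^2.)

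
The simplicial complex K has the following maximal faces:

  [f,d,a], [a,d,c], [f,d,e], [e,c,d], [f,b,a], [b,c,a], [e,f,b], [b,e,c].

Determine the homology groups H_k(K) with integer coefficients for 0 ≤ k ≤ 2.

H_0 = Z,  H_1 = 0,  H_2 = Z.

We work with the vertex ordering a < b < c < d < e < f. The simplices of K, each written with vertices in increasing order, are:

  0-simplices (6): a, b, c, d, e, f
  1-simplices (12): ab, ac, ad, af, bc, be, bf, cd, ce, de, df, ef
  2-simplices (8): abc, abf, acd, adf, bce, bef, cde, def

Hence C_0 ≅ Z^6, C_1 ≅ Z^12, C_2 ≅ Z^8.

Boundary ∂_1: C_1 → C_0 is given by ∂[p,q] = [q] − [p]. For instance
  ∂cd = d − c.
As a 6×12 matrix over Z this has rank 5, with invariant factors (1,1,1,1,1).

∂_2: C_2 → C_1 maps a triangle to the signed sum of its edges. For instance
  ∂acd = cd − ad + ac,
  ∂abf = bf − af + ab.
As a 12×8 matrix over Z this has rank 7, with invariant factors (1,1,1,1,1,1,1).

From H_k ≅ ker(∂_k) / im(∂_{k+1}) we obtain:

  H_0: rank C_0 − rank ∂_1 = 6 − 5 = 1, and the invariant factors of ∂_1 are all 1, so H_0 ≅ Z.
  H_1: rank ker ∂_1 − rank ∂_2 = (12 − 5) − 7 = 0, and the invariant factors of ∂_2 are all 1, so H_1 ≅ 0.
  H_2: rank ker ∂_2 − rank ∂_3 = (8 − 7) − 0 = 1, and there is no ∂_3, so H_2 ≅ Z.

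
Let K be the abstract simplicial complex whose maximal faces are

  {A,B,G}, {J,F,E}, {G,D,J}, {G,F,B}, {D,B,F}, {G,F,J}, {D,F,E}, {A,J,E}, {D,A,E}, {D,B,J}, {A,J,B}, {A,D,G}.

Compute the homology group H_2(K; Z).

H_2 = 0.

K has 7 vertices, 18 edges, 12 triangles.
rank ∂_2 = 12, rank ∂_3 = 0 ⇒ b_2 = 12 − 12 − 0 = 0. So H_2 ≅ 0.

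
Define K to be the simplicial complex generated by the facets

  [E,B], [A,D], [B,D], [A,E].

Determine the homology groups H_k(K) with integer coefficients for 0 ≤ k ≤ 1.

H_0 ≅ Z,  H_1 ≅ Z.

Fix the vertex order A < B < D < E and write every simplex with vertices in increasing order. Then dim K = 1 and the simplices of K are:

  0-simplices (4): A, B, D, E
  1-simplices (4): AD, AE, BD, BE

so the chain groups are C_0 ≅ Z^4, C_1 ≅ Z^4.

∂_1: C_1 → C_0 maps an edge to its endpoints' difference, ∂[p,q] = q − p. For instance
  ∂AD = D − A.
This gives a 4×4 integer matrix of rank 3; reducing to Smith normal form yields diagonal entries (1,1,1).

Computing H_k = (kernel of ∂_k) / (image of ∂_{k+1}):

  H_0: rank C_0 − rank ∂_1 = 4 − 3 = 1, and the invariant factors of ∂_1 are all 1, so H_0 = Z.
  H_1: rank ker ∂_1 − rank ∂_2 = (4 − 3) − 0 = 1, and there is no ∂_2, so H_1 = Z.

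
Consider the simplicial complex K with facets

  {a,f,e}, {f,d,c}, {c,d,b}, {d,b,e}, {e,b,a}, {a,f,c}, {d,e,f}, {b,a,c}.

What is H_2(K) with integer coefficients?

Fix the vertex order a < b < c < d < e < f and write every simplex with vertices in increasing order. Then dim K = 2 and the simplices of K are:

  0-simplices (6): a, b, c, d, e, f
  1-simplices (12): ab, ac, ae, af, bc, bd, be, cd, cf, de, df, ef
  2-simplices (8): abc, abe, acf, aef, bcd, bde, cdf, def

Hence C_0 ≅ Z^6, C_1 ≅ Z^12, C_2 ≅ Z^8.

The boundary map ∂_1: C_1 → C_0 is given by ∂[p,q] = [q] − [p]. For instance
  ∂ab = b − a.
The 6×12 boundary matrix has rank 5 and Smith normal form diag(1,1,1,1,1).

The boundary map ∂_2: C_2 → C_1 maps a triangle to the signed sum of its edges. For instance
  ∂def = ef − df + de,
  ∂bde = de − be + bd.
The 12×8 boundary matrix has rank 7 and Smith normal form diag(1,1,1,1,1,1,1).

From H_k ≅ ker(∂_k) / im(∂_{k+1}) we obtain:

  H_2: rank ker ∂_2 − rank ∂_3 = (8 − 7) − 0 = 1, and there is no ∂_3, so H_2 = Z.

(K is a triangulation of the 2-sphere S^2.)

H_2 ≅ Z.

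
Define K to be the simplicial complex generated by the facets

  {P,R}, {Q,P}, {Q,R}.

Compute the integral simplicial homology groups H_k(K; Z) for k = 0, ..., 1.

We work with the vertex ordering P < Q < R. The simplices of K, each written with vertices in increasing order, are:

  0-simplices (3): P, Q, R
  1-simplices (3): PQ, PR, QR

so the chain groups are C_0 ≅ Z^3, C_1 ≅ Z^3.

Boundary ∂_1: C_1 → C_0 maps an edge to its endpoints' difference, ∂[p,q] = q − p.
As a 3×3 matrix over Z this has rank 2, with invariant factors (1,1).

Computing H_k = (kernel of ∂_k) / (image of ∂_{k+1}):

  H_0: rank C_0 − rank ∂_1 = 3 − 2 = 1, and the invariant factors of ∂_1 are all 1, so H_0 ≅ Z.
  H_1: rank ker ∂_1 − rank ∂_2 = (3 − 2) − 0 = 1, and there is no ∂_2, so H_1 ≅ Z.

As a check, the Euler characteristic is 3 − 3 = 0, which agrees with 1 − 1 = 0.

H_0 = Z,  H_1 = Z.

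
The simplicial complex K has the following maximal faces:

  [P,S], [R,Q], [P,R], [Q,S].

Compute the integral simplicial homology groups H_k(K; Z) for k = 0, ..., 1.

H_0 ≅ Z,  H_1 ≅ Z.

Take the total order P < Q < R < S on the vertex set. Then K (dimension 1) consists of the simplices:

  0-simplices (4): P, Q, R, S
  1-simplices (4): PR, PS, QR, QS

giving chain groups C_0 ≅ Z^4, C_1 ≅ Z^4.

∂_1: C_1 → C_0 is given by ∂[p,q] = [q] − [p]. For instance
  ∂PS = S − P.
The 4×4 boundary matrix has rank 3 and Smith normal form diag(1,1,1).

Computing H_k = (kernel of ∂_k) / (image of ∂_{k+1}):

  H_0: rank C_0 − rank ∂_1 = 4 − 3 = 1, and the invariant factors of ∂_1 are all 1, so H_0 = Z.
  H_1: rank ker ∂_1 − rank ∂_2 = (4 − 3) − 0 = 1, and there is no ∂_2, so H_1 = Z.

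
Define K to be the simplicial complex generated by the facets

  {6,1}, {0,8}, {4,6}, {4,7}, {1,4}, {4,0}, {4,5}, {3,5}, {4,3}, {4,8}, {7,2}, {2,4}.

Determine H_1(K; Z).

H_1 = Z^4.

K has 9 vertices, 12 edges.
rank ∂_1 = 8, rank ∂_2 = 0 ⇒ b_1 = 12 − 8 − 0 = 4. So H_1 = Z^4.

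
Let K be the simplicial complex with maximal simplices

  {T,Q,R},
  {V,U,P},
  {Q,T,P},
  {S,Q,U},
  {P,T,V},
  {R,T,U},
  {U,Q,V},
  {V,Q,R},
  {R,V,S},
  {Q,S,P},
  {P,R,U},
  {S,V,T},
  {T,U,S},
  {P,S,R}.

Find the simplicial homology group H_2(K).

Order the vertices as P < Q < R < S < T < U < V. Listing each simplex with vertices in this order, K has dimension 2 with simplices:

  0-simplices (7): P, Q, R, S, T, U, V
  1-simplices (21): PQ, PR, PS, PT, PU, PV, QR, QS, QT, QU, QV, RS, RT, RU, RV, ST, SU, SV, TU, TV, UV
  2-simplices (14): PQS, PQT, PRS, PRU, PTV, PUV, QRT, QRV, QSU, QUV, RSV, RTU, STU, STV

so the chain groups are C_0 ≅ Z^7, C_1 ≅ Z^21, C_2 ≅ Z^14.

∂_1: C_1 → C_0 maps an edge to its endpoints' difference, ∂[p,q] = q − p.
This gives a 7×21 integer matrix of rank 6; reducing to Smith normal form yields diagonal entries (1,1,1,1,1,1).

The boundary map ∂_2: C_2 → C_1 acts by ∂[p,q,r] = [q,r] − [p,r] + [p,q]. For instance
  ∂PUV = UV − PV + PU,
  ∂RSV = SV − RV + RS.
The resulting 21×14 matrix has rank 13, and its Smith normal form has invariant factors (1,1,1,1,1,1,1,1,1,1,1,1,1).

From H_k ≅ ker(∂_k) / im(∂_{k+1}) we obtain:

  H_2: rank ker ∂_2 − rank ∂_3 = (14 − 13) − 0 = 1, and there is no ∂_3, so H_2 ≅ Z.

(K is a triangulation of the torus T^2.)

H_2 ≅ Z.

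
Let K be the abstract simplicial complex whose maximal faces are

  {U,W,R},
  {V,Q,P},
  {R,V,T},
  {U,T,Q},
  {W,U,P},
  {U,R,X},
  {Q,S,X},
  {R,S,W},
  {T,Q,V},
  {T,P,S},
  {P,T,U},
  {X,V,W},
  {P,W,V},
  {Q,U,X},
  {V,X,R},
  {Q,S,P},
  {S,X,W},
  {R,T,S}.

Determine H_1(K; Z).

H_1 ≅ Z ⊕ Z/2Z.

We work with the vertex ordering P < Q < R < S < T < U < V < W < X. The simplices of K, each written with vertices in increasing order, are:

  0-simplices (9): P, Q, R, S, T, U, V, W, X
  1-simplices (27): PQ, PS, PT, PU, PV, PW, QS, QT, QU, QV, QX, RS, RT, RU, RV, RW, RX, ST, SW, SX, TU, TV, UW, UX, VW, VX, WX
  2-simplices (18): PQS, PQV, PST, PTU, PUW, PVW, QSX, QTU, QTV, QUX, RST, RSW, RTV, RUW, RUX, RVX, SWX, VWX

Hence C_0 ≅ Z^9, C_1 ≅ Z^27, C_2 ≅ Z^18.

∂_1: C_1 → C_0 sends each edge [p,q] (with p < q) to q − p.
As a 9×27 matrix over Z this has rank 8, with invariant factors (1,1,1,1,1,1,1,1).

Boundary ∂_2: C_2 → C_1 sends each 2-simplex [p,q,r] to [q,r] − [p,r] + [p,q]. For instance
  ∂RTV = TV − RV + RT,
  ∂PUW = UW − PW + PU.
As a 27×18 matrix over Z this has rank 18, with invariant factors (1,1,1,1,1,1,1,1,1,1,1,1,1,1,1,1,1,2).

Computing H_k = (kernel of ∂_k) / (image of ∂_{k+1}):

  H_1: rank ker ∂_1 − rank ∂_2 = (27 − 8) − 18 = 1, and ∂_2 has invariant factor 2 > 1, so H_1 ≅ Z ⊕ Z/2Z.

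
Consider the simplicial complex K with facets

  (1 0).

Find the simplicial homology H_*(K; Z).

H_0 ≅ Z,  H_1 = 0.

Order the vertices as 0 < 1. Listing each simplex with vertices in this order, K has dimension 1 with simplices:

  0-simplices (2): [0], [1]
  1-simplices (1): [0,1]

giving chain groups C_0 ≅ Z^2, C_1 ≅ Z^1.

The boundary map ∂_1: C_1 → C_0 is given by ∂[p,q] = [q] − [p].
The resulting 2×1 matrix has rank 1, and its Smith normal form has invariant factors (1).

Now H_k = ker ∂_k / im ∂_{k+1}, so:

  H_0: rank C_0 − rank ∂_1 = 2 − 1 = 1, and the invariant factors of ∂_1 are all 1, so H_0 = Z.
  H_1: rank ker ∂_1 − rank ∂_2 = (1 − 1) − 0 = 0, and there is no ∂_2, so H_1 = 0.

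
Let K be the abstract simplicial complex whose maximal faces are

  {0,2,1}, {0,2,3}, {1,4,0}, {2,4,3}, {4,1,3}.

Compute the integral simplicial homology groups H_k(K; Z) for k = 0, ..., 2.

H_0 = Z,  H_1 = Z,  H_2 = 0.

Fix the vertex order 0 < 1 < 2 < 3 < 4 and write every simplex with vertices in increasing order. Then dim K = 2 and the simplices of K are:

  0-simplices (5): [0], [1], [2], [3], [4]
  1-simplices (10): [0,1], [0,2], [0,3], [0,4], [1,2], [1,3], [1,4], [2,3], [2,4], [3,4]
  2-simplices (5): [0,1,2], [0,1,4], [0,2,3], [1,3,4], [2,3,4]

so the chain groups are C_0 ≅ Z^5, C_1 ≅ Z^10, C_2 ≅ Z^5.

Boundary ∂_1: C_1 → C_0 is given by ∂[p,q] = [q] − [p]. For instance
  ∂[1,4] = [4] − [1].
The resulting 5×10 matrix has rank 4, and its Smith normal form has invariant factors (1,1,1,1).

Boundary ∂_2: C_2 → C_1 acts by ∂[p,q,r] = [q,r] − [p,r] + [p,q]. For instance
  ∂[0,1,4] = [1,4] − [0,4] + [0,1],
  ∂[2,3,4] = [3,4] − [2,4] + [2,3].
The resulting 10×5 matrix has rank 5, and its Smith normal form has invariant factors (1,1,1,1,1).

Now H_k = ker ∂_k / im ∂_{k+1}, so:

  H_0: rank C_0 − rank ∂_1 = 5 − 4 = 1, and the invariant factors of ∂_1 are all 1, so H_0 = Z.
  H_1: rank ker ∂_1 − rank ∂_2 = (10 − 4) − 5 = 1, and the invariant factors of ∂_2 are all 1, so H_1 = Z.
  H_2: rank ker ∂_2 − rank ∂_3 = (5 − 5) − 0 = 0, and there is no ∂_3, so H_2 = 0.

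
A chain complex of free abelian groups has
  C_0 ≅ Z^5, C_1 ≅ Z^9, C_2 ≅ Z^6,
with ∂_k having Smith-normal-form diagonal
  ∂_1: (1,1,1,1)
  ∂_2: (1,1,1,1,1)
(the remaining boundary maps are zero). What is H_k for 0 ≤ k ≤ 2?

H_0: b_0 = 5 − 0 − 4 = 1; torsion from ∂_1 factors > 1: none. So H_0 ≅ Z.
H_1: b_1 = 9 − 4 − 5 = 0; torsion from ∂_2 factors > 1: none. So H_1 ≅ 0.
H_2: b_2 = 6 − 5 − 0 = 1; torsion from ∂_3 factors > 1: none. So H_2 ≅ Z.

H_0 ≅ Z,  H_1 = 0,  H_2 ≅ Z.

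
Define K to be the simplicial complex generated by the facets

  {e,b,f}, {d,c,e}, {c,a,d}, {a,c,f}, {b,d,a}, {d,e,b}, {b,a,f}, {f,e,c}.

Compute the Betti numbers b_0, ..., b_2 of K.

b_0 = 1, b_1 = 0, b_2 = 1.

Order the vertices as a < b < c < d < e < f. Listing each simplex with vertices in this order, K has dimension 2 with simplices:

  0-simplices (6): a, b, c, d, e, f
  1-simplices (12): ab, ac, ad, af, bd, be, bf, cd, ce, cf, de, ef
  2-simplices (8): abd, abf, acd, acf, bde, bef, cde, cef

giving chain groups C_0 ≅ Z^6, C_1 ≅ Z^12, C_2 ≅ Z^8.

∂_1: C_1 → C_0 sends each edge [p,q] (with p < q) to q − p.
The 6×12 boundary matrix has rank 5 and Smith normal form diag(1,1,1,1,1).

The boundary map ∂_2: C_2 → C_1 acts by ∂[p,q,r] = [q,r] − [p,r] + [p,q]. For instance
  ∂abd = bd − ad + ab,
  ∂acd = cd − ad + ac.
As a 12×8 matrix over Z this has rank 7, with invariant factors (1,1,1,1,1,1,1).

Computing H_k = (kernel of ∂_k) / (image of ∂_{k+1}):

  H_0: rank C_0 − rank ∂_1 = 6 − 5 = 1, and the invariant factors of ∂_1 are all 1, so H_0 ≅ Z.
  H_1: rank ker ∂_1 − rank ∂_2 = (12 − 5) − 7 = 0, and the invariant factors of ∂_2 are all 1, so H_1 ≅ 0.
  H_2: rank ker ∂_2 − rank ∂_3 = (8 − 7) − 0 = 1, and there is no ∂_3, so H_2 ≅ Z.

Hence the Betti numbers are b_0 = 1, b_1 = 0, b_2 = 1.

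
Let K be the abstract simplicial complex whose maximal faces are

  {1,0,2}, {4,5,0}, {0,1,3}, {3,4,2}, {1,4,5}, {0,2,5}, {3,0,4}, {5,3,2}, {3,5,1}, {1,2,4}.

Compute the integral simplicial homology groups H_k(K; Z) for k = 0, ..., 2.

H_0 ≅ Z,  H_1 ≅ Z_2,  H_2 = 0.

Order the vertices as 0 < 1 < 2 < 3 < 4 < 5. Listing each simplex with vertices in this order, K has dimension 2 with simplices:

  0-simplices (6): [0], [1], [2], [3], [4], [5]
  1-simplices (15): [0,1], [0,2], [0,3], [0,4], [0,5], [1,2], [1,3], [1,4], [1,5], [2,3], [2,4], [2,5], [3,4], [3,5], [4,5]
  2-simplices (10): [0,1,2], [0,1,3], [0,2,5], [0,3,4], [0,4,5], [1,2,4], [1,3,5], [1,4,5], [2,3,4], [2,3,5]

so the chain groups are C_0 ≅ Z^6, C_1 ≅ Z^15, C_2 ≅ Z^10.

∂_1: C_1 → C_0 sends each edge [p,q] (with p < q) to q − p. For instance
  ∂[3,5] = [5] − [3].
As a 6×15 matrix over Z this has rank 5, with invariant factors (1,1,1,1,1).

Boundary ∂_2: C_2 → C_1 sends each 2-simplex [p,q,r] to [q,r] − [p,r] + [p,q]. For instance
  ∂[2,3,5] = [3,5] − [2,5] + [2,3],
  ∂[1,2,4] = [2,4] − [1,4] + [1,2].
This gives a 15×10 integer matrix of rank 10; reducing to Smith normal form yields diagonal entries (1,1,1,1,1,1,1,1,1,2).

Reading off H_k = ker ∂_k / im ∂_{k+1}:

  H_0: rank C_0 − rank ∂_1 = 6 − 5 = 1, and the invariant factors of ∂_1 are all 1, so H_0 ≅ Z.
  H_1: rank ker ∂_1 − rank ∂_2 = (15 − 5) − 10 = 0, and ∂_2 has invariant factor 2 > 1, so H_1 ≅ Z_2.
  H_2: rank ker ∂_2 − rank ∂_3 = (10 − 10) − 0 = 0, and there is no ∂_3, so H_2 ≅ 0.

As a check, the Euler characteristic is 6 − 15 + 10 = 1, which agrees with 1 − 0 + 0 = 1.
(K is a triangulation of the real projective plane RP^2.)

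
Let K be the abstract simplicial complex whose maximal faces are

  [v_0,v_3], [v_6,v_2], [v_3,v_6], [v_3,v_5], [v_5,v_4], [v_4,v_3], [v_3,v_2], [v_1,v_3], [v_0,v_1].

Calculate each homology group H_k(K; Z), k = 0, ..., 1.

Order the vertices as v_0 < v_1 < v_2 < v_3 < v_4 < v_5 < v_6. Listing each simplex with vertices in this order, K has dimension 1 with simplices:

  0-simplices (7): [v_0], [v_1], [v_2], [v_3], [v_4], [v_5], [v_6]
  1-simplices (9): [v_0,v_1], [v_0,v_3], [v_1,v_3], [v_2,v_3], [v_2,v_6], [v_3,v_4], [v_3,v_5], [v_3,v_6], [v_4,v_5]

giving chain groups C_0 ≅ Z^7, C_1 ≅ Z^9.

The boundary map ∂_1: C_1 → C_0 is given by ∂[p,q] = [q] − [p]. For instance
  ∂[v_0,v_3] = [v_3] − [v_0].
The resulting 7×9 matrix has rank 6, and its Smith normal form has invariant factors (1,1,1,1,1,1).

Reading off H_k = ker ∂_k / im ∂_{k+1}:

  H_0: rank C_0 − rank ∂_1 = 7 − 6 = 1, and the invariant factors of ∂_1 are all 1, so H_0 ≅ Z.
  H_1: rank ker ∂_1 − rank ∂_2 = (9 − 6) − 0 = 3, and there is no ∂_2, so H_1 ≅ Z^3.

(K is a triangulation of a wedge of 3 circles.)

H_0 ≅ Z,  H_1 ≅ Z^3.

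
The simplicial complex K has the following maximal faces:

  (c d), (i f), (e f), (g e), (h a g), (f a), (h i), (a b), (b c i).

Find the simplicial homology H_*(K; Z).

H_0 ≅ Z,  H_1 ≅ Z^3,  H_2 = 0.

We work with the vertex ordering a < b < c < d < e < f < g < h < i. The simplices of K, each written with vertices in increasing order, are:

  0-simplices (9): a, b, c, d, e, f, g, h, i
  1-simplices (13): ab, af, ag, ah, bc, bi, cd, ci, ef, eg, fi, gh, hi
  2-simplices (2): agh, bci

so the chain groups are C_0 ≅ Z^9, C_1 ≅ Z^13, C_2 ≅ Z^2.

The boundary map ∂_1: C_1 → C_0 maps an edge to its endpoints' difference, ∂[p,q] = q − p.
The 9×13 boundary matrix has rank 8 and Smith normal form diag(1,1,1,1,1,1,1,1).

Boundary ∂_2: C_2 → C_1 acts by ∂[p,q,r] = [q,r] − [p,r] + [p,q]. For instance
  ∂bci = ci − bi + bc,
  ∂agh = gh − ah + ag.
The resulting 13×2 matrix has rank 2, and its Smith normal form has invariant factors (1,1).

Reading off H_k = ker ∂_k / im ∂_{k+1}:

  H_0: rank C_0 − rank ∂_1 = 9 − 8 = 1, and the invariant factors of ∂_1 are all 1, so H_0 = Z.
  H_1: rank ker ∂_1 − rank ∂_2 = (13 − 8) − 2 = 3, and the invariant factors of ∂_2 are all 1, so H_1 = Z^3.
  H_2: rank ker ∂_2 − rank ∂_3 = (2 − 2) − 0 = 0, and there is no ∂_3, so H_2 = 0.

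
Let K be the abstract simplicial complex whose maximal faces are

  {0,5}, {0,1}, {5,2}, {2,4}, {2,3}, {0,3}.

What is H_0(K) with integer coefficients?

Take the total order 0 < 1 < 2 < 3 < 4 < 5 on the vertex set. Then K (dimension 1) consists of the simplices:

  0-simplices (6): [0], [1], [2], [3], [4], [5]
  1-simplices (6): [0,1], [0,3], [0,5], [2,3], [2,4], [2,5]

so the chain groups are C_0 ≅ Z^6, C_1 ≅ Z^6.

∂_1: C_1 → C_0 is given by ∂[p,q] = [q] − [p].
As a 6×6 matrix over Z this has rank 5, with invariant factors (1,1,1,1,1).

Now H_k = ker ∂_k / im ∂_{k+1}, so:

  H_0: rank C_0 − rank ∂_1 = 6 − 5 = 1, and the invariant factors of ∂_1 are all 1, so H_0 = Z.

H_0 = Z.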